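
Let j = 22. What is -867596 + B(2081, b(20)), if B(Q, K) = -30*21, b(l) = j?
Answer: -868226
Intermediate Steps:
b(l) = 22
B(Q, K) = -630
-867596 + B(2081, b(20)) = -867596 - 630 = -868226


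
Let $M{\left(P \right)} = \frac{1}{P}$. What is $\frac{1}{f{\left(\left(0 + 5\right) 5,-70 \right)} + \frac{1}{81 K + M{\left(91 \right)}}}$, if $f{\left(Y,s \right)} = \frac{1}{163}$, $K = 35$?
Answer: $\frac{42051718}{272819} \approx 154.14$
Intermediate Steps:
$f{\left(Y,s \right)} = \frac{1}{163}$
$\frac{1}{f{\left(\left(0 + 5\right) 5,-70 \right)} + \frac{1}{81 K + M{\left(91 \right)}}} = \frac{1}{\frac{1}{163} + \frac{1}{81 \cdot 35 + \frac{1}{91}}} = \frac{1}{\frac{1}{163} + \frac{1}{2835 + \frac{1}{91}}} = \frac{1}{\frac{1}{163} + \frac{1}{\frac{257986}{91}}} = \frac{1}{\frac{1}{163} + \frac{91}{257986}} = \frac{1}{\frac{272819}{42051718}} = \frac{42051718}{272819}$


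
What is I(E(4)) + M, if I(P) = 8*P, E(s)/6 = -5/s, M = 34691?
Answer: 34631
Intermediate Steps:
E(s) = -30/s (E(s) = 6*(-5/s) = -30/s)
I(E(4)) + M = 8*(-30/4) + 34691 = 8*(-30*¼) + 34691 = 8*(-15/2) + 34691 = -60 + 34691 = 34631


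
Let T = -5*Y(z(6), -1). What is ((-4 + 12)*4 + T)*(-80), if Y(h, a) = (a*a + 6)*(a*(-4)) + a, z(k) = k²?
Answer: 8240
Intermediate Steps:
Y(h, a) = a - 4*a*(6 + a²) (Y(h, a) = (a² + 6)*(-4*a) + a = (6 + a²)*(-4*a) + a = -4*a*(6 + a²) + a = a - 4*a*(6 + a²))
T = -135 (T = -(-5)*(-1)*(23 + 4*(-1)²) = -(-5)*(-1)*(23 + 4*1) = -(-5)*(-1)*(23 + 4) = -(-5)*(-1)*27 = -5*27 = -135)
((-4 + 12)*4 + T)*(-80) = ((-4 + 12)*4 - 135)*(-80) = (8*4 - 135)*(-80) = (32 - 135)*(-80) = -103*(-80) = 8240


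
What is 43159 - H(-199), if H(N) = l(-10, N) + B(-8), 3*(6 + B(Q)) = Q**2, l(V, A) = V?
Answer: 129461/3 ≈ 43154.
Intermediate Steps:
B(Q) = -6 + Q**2/3
H(N) = 16/3 (H(N) = -10 + (-6 + (1/3)*(-8)**2) = -10 + (-6 + (1/3)*64) = -10 + (-6 + 64/3) = -10 + 46/3 = 16/3)
43159 - H(-199) = 43159 - 1*16/3 = 43159 - 16/3 = 129461/3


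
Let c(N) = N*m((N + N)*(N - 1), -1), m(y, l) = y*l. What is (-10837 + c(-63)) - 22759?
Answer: 474436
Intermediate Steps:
m(y, l) = l*y
c(N) = -2*N²*(-1 + N) (c(N) = N*(-(N + N)*(N - 1)) = N*(-2*N*(-1 + N)) = -2*N²*(-1 + N))
(-10837 + c(-63)) - 22759 = (-10837 + 2*(-63)²*(1 - 1*(-63))) - 22759 = (-10837 + 2*3969*(1 + 63)) - 22759 = (-10837 + 2*3969*64) - 22759 = (-10837 + 508032) - 22759 = 497195 - 22759 = 474436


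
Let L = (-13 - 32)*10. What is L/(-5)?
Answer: 90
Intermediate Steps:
L = -450 (L = -45*10 = -450)
L/(-5) = -450/(-5) = -1/5*(-450) = 90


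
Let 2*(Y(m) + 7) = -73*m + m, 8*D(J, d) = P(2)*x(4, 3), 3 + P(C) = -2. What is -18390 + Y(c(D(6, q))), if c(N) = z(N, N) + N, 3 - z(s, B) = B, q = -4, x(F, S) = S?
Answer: -18505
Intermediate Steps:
P(C) = -5 (P(C) = -3 - 2 = -5)
z(s, B) = 3 - B
D(J, d) = -15/8 (D(J, d) = (-5*3)/8 = (⅛)*(-15) = -15/8)
c(N) = 3 (c(N) = (3 - N) + N = 3)
Y(m) = -7 - 36*m (Y(m) = -7 + (-73*m + m)/2 = -7 + (-72*m)/2 = -7 - 36*m)
-18390 + Y(c(D(6, q))) = -18390 + (-7 - 36*3) = -18390 + (-7 - 108) = -18390 - 115 = -18505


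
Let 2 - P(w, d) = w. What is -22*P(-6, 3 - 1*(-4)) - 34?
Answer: -210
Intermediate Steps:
P(w, d) = 2 - w
-22*P(-6, 3 - 1*(-4)) - 34 = -22*(2 - 1*(-6)) - 34 = -22*(2 + 6) - 34 = -22*8 - 34 = -176 - 34 = -210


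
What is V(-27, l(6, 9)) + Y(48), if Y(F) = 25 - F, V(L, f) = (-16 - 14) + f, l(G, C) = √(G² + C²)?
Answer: -53 + 3*√13 ≈ -42.183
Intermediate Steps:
l(G, C) = √(C² + G²)
V(L, f) = -30 + f
V(-27, l(6, 9)) + Y(48) = (-30 + √(9² + 6²)) + (25 - 1*48) = (-30 + √(81 + 36)) + (25 - 48) = (-30 + √117) - 23 = (-30 + 3*√13) - 23 = -53 + 3*√13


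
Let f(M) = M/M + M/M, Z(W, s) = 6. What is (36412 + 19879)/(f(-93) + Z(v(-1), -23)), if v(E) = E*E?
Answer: 56291/8 ≈ 7036.4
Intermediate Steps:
v(E) = E²
f(M) = 2 (f(M) = 1 + 1 = 2)
(36412 + 19879)/(f(-93) + Z(v(-1), -23)) = (36412 + 19879)/(2 + 6) = 56291/8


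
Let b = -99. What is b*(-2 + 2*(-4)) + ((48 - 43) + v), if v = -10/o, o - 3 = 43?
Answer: 22880/23 ≈ 994.78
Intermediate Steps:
o = 46 (o = 3 + 43 = 46)
v = -5/23 (v = -10/46 = -10*1/46 = -5/23 ≈ -0.21739)
b*(-2 + 2*(-4)) + ((48 - 43) + v) = -99*(-2 + 2*(-4)) + ((48 - 43) - 5/23) = -99*(-2 - 8) + (5 - 5/23) = -99*(-10) + 110/23 = 990 + 110/23 = 22880/23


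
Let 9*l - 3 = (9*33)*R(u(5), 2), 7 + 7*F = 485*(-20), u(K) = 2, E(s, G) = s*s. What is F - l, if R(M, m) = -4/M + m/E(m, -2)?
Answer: -56177/42 ≈ -1337.5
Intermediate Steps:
E(s, G) = s**2
R(M, m) = 1/m - 4/M (R(M, m) = -4/M + m/(m**2) = -4/M + m/m**2 = -4/M + 1/m = 1/m - 4/M)
F = -9707/7 (F = -1 + (485*(-20))/7 = -1 + (1/7)*(-9700) = -1 - 9700/7 = -9707/7 ≈ -1386.7)
l = -295/6 (l = 1/3 + ((9*33)*(1/2 - 4/2))/9 = 1/3 + (297*(1/2 - 4*1/2))/9 = 1/3 + (297*(1/2 - 2))/9 = 1/3 + (297*(-3/2))/9 = 1/3 + (1/9)*(-891/2) = 1/3 - 99/2 = -295/6 ≈ -49.167)
F - l = -9707/7 - 1*(-295/6) = -9707/7 + 295/6 = -56177/42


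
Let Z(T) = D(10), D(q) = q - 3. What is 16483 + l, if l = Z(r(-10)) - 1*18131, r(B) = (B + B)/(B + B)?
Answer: -1641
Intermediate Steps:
D(q) = -3 + q
r(B) = 1 (r(B) = (2*B)/((2*B)) = (2*B)*(1/(2*B)) = 1)
Z(T) = 7 (Z(T) = -3 + 10 = 7)
l = -18124 (l = 7 - 1*18131 = 7 - 18131 = -18124)
16483 + l = 16483 - 18124 = -1641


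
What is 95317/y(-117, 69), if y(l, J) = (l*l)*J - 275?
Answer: 95317/944266 ≈ 0.10094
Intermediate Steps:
y(l, J) = -275 + J*l² (y(l, J) = l²*J - 275 = J*l² - 275 = -275 + J*l²)
95317/y(-117, 69) = 95317/(-275 + 69*(-117)²) = 95317/(-275 + 69*13689) = 95317/(-275 + 944541) = 95317/944266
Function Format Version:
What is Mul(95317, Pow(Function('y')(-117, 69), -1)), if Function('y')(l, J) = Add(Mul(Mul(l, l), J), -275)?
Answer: Rational(95317, 944266) ≈ 0.10094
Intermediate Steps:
Function('y')(l, J) = Add(-275, Mul(J, Pow(l, 2))) (Function('y')(l, J) = Add(Mul(Pow(l, 2), J), -275) = Add(Mul(J, Pow(l, 2)), -275) = Add(-275, Mul(J, Pow(l, 2))))
Mul(95317, Pow(Function('y')(-117, 69), -1)) = Mul(95317, Pow(Add(-275, Mul(69, Pow(-117, 2))), -1)) = Mul(95317, Pow(Add(-275, Mul(69, 13689)), -1)) = Mul(95317, Pow(Add(-275, 944541), -1)) = Mul(95317, Pow(944266, -1)) = Mul(95317, Rational(1, 944266)) = Rational(95317, 944266)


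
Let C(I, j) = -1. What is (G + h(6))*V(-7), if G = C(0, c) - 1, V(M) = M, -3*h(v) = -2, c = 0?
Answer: 28/3 ≈ 9.3333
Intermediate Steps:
h(v) = ⅔ (h(v) = -⅓*(-2) = ⅔)
G = -2 (G = -1 - 1 = -2)
(G + h(6))*V(-7) = (-2 + ⅔)*(-7) = -4/3*(-7) = 28/3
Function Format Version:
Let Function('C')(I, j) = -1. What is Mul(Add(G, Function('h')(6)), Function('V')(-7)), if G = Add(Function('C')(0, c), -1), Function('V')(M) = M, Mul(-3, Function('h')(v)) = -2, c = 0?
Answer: Rational(28, 3) ≈ 9.3333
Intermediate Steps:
Function('h')(v) = Rational(2, 3) (Function('h')(v) = Mul(Rational(-1, 3), -2) = Rational(2, 3))
G = -2 (G = Add(-1, -1) = -2)
Mul(Add(G, Function('h')(6)), Function('V')(-7)) = Mul(Add(-2, Rational(2, 3)), -7) = Mul(Rational(-4, 3), -7) = Rational(28, 3)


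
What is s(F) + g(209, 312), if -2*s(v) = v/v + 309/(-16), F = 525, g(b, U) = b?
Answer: 6981/32 ≈ 218.16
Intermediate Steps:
s(v) = 293/32 (s(v) = -(v/v + 309/(-16))/2 = -(1 + 309*(-1/16))/2 = -(1 - 309/16)/2 = -½*(-293/16) = 293/32)
s(F) + g(209, 312) = 293/32 + 209 = 6981/32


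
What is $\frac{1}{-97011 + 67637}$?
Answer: $- \frac{1}{29374} \approx -3.4044 \cdot 10^{-5}$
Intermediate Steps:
$\frac{1}{-97011 + 67637} = \frac{1}{-29374} = - \frac{1}{29374}$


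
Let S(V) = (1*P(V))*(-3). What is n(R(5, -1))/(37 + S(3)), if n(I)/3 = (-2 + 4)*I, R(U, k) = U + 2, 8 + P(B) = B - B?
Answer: 42/61 ≈ 0.68852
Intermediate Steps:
P(B) = -8 (P(B) = -8 + (B - B) = -8 + 0 = -8)
R(U, k) = 2 + U
n(I) = 6*I (n(I) = 3*((-2 + 4)*I) = 3*(2*I) = 6*I)
S(V) = 24 (S(V) = (1*(-8))*(-3) = -8*(-3) = 24)
n(R(5, -1))/(37 + S(3)) = (6*(2 + 5))/(37 + 24) = (6*7)/61 = (1/61)*42 = 42/61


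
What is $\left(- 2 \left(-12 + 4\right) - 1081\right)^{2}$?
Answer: $1134225$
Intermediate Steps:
$\left(- 2 \left(-12 + 4\right) - 1081\right)^{2} = \left(\left(-2\right) \left(-8\right) - 1081\right)^{2} = \left(16 - 1081\right)^{2} = \left(-1065\right)^{2} = 1134225$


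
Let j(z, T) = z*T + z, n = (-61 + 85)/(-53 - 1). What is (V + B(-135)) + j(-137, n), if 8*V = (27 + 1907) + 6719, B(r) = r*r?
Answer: 1384597/72 ≈ 19231.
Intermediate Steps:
n = -4/9 (n = 24/(-54) = 24*(-1/54) = -4/9 ≈ -0.44444)
j(z, T) = z + T*z (j(z, T) = T*z + z = z + T*z)
B(r) = r²
V = 8653/8 (V = ((27 + 1907) + 6719)/8 = (1934 + 6719)/8 = (⅛)*8653 = 8653/8 ≈ 1081.6)
(V + B(-135)) + j(-137, n) = (8653/8 + (-135)²) - 137*(1 - 4/9) = (8653/8 + 18225) - 137*5/9 = 154453/8 - 685/9 = 1384597/72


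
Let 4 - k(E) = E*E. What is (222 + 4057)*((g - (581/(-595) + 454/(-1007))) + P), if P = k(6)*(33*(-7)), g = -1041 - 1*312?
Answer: 2212372978904/85595 ≈ 2.5847e+7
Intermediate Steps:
k(E) = 4 - E**2 (k(E) = 4 - E*E = 4 - E**2)
g = -1353 (g = -1041 - 312 = -1353)
P = 7392 (P = (4 - 1*6**2)*(33*(-7)) = (4 - 1*36)*(-231) = (4 - 36)*(-231) = -32*(-231) = 7392)
(222 + 4057)*((g - (581/(-595) + 454/(-1007))) + P) = (222 + 4057)*((-1353 - (581/(-595) + 454/(-1007))) + 7392) = 4279*((-1353 - (581*(-1/595) + 454*(-1/1007))) + 7392) = 4279*((-1353 - (-83/85 - 454/1007)) + 7392) = 4279*((-1353 - 1*(-122171/85595)) + 7392) = 4279*((-1353 + 122171/85595) + 7392) = 4279*(-115687864/85595 + 7392) = 4279*(517030376/85595) = 2212372978904/85595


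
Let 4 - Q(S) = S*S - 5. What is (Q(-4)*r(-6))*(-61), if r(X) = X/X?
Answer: 427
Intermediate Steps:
r(X) = 1
Q(S) = 9 - S**2 (Q(S) = 4 - (S*S - 5) = 4 - (S**2 - 5) = 4 - (-5 + S**2) = 4 + (5 - S**2) = 9 - S**2)
(Q(-4)*r(-6))*(-61) = ((9 - 1*(-4)**2)*1)*(-61) = ((9 - 1*16)*1)*(-61) = ((9 - 16)*1)*(-61) = -7*1*(-61) = -7*(-61) = 427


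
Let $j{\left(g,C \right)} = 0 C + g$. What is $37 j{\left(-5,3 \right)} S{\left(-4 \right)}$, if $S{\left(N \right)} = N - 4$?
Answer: $1480$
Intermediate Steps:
$S{\left(N \right)} = -4 + N$
$j{\left(g,C \right)} = g$ ($j{\left(g,C \right)} = 0 + g = g$)
$37 j{\left(-5,3 \right)} S{\left(-4 \right)} = 37 \left(-5\right) \left(-4 - 4\right) = \left(-185\right) \left(-8\right) = 1480$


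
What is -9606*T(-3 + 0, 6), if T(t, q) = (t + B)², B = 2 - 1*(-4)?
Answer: -86454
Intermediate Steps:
B = 6 (B = 2 + 4 = 6)
T(t, q) = (6 + t)² (T(t, q) = (t + 6)² = (6 + t)²)
-9606*T(-3 + 0, 6) = -9606*(6 + (-3 + 0))² = -9606*(6 - 3)² = -9606*3² = -9606*9 = -86454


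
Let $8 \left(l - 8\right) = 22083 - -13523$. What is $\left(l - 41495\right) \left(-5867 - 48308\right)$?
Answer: $\frac{8025755375}{4} \approx 2.0064 \cdot 10^{9}$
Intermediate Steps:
$l = \frac{17835}{4}$ ($l = 8 + \frac{22083 - -13523}{8} = 8 + \frac{22083 + 13523}{8} = 8 + \frac{1}{8} \cdot 35606 = 8 + \frac{17803}{4} = \frac{17835}{4} \approx 4458.8$)
$\left(l - 41495\right) \left(-5867 - 48308\right) = \left(\frac{17835}{4} - 41495\right) \left(-5867 - 48308\right) = \left(- \frac{148145}{4}\right) \left(-54175\right) = \frac{8025755375}{4}$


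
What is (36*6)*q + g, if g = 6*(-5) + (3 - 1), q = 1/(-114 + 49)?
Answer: -2036/65 ≈ -31.323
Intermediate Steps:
q = -1/65 (q = 1/(-65) = -1/65 ≈ -0.015385)
g = -28 (g = -30 + 2 = -28)
(36*6)*q + g = (36*6)*(-1/65) - 28 = 216*(-1/65) - 28 = -216/65 - 28 = -2036/65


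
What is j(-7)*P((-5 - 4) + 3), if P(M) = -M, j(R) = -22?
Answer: -132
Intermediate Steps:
j(-7)*P((-5 - 4) + 3) = -(-22)*((-5 - 4) + 3) = -(-22)*(-9 + 3) = -(-22)*(-6) = -22*6 = -132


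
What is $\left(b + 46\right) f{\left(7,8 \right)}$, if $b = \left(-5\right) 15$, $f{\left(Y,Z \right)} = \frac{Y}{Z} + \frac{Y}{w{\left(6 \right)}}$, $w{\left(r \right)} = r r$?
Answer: $- \frac{2233}{72} \approx -31.014$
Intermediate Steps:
$w{\left(r \right)} = r^{2}$
$f{\left(Y,Z \right)} = \frac{Y}{36} + \frac{Y}{Z}$ ($f{\left(Y,Z \right)} = \frac{Y}{Z} + \frac{Y}{6^{2}} = \frac{Y}{Z} + \frac{Y}{36} = \frac{Y}{36} + \frac{Y}{Z}$)
$b = -75$
$\left(b + 46\right) f{\left(7,8 \right)} = \left(-75 + 46\right) \left(\frac{1}{36} \cdot 7 + \frac{7}{8}\right) = - 29 \left(\frac{7}{36} + 7 \cdot \frac{1}{8}\right) = - 29 \left(\frac{7}{36} + \frac{7}{8}\right) = \left(-29\right) \frac{77}{72} = - \frac{2233}{72}$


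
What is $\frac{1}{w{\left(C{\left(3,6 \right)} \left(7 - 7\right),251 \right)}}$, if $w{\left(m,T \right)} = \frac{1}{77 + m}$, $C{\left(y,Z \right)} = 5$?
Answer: $77$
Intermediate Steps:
$\frac{1}{w{\left(C{\left(3,6 \right)} \left(7 - 7\right),251 \right)}} = \frac{1}{\frac{1}{77 + 5 \left(7 - 7\right)}} = \frac{1}{\frac{1}{77 + 5 \cdot 0}} = \frac{1}{\frac{1}{77 + 0}} = \frac{1}{\frac{1}{77}} = 77$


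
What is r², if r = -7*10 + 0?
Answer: 4900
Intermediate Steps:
r = -70 (r = -70 + 0 = -70)
r² = (-70)² = 4900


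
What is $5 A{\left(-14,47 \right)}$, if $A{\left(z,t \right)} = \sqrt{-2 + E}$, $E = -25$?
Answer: $15 i \sqrt{3} \approx 25.981 i$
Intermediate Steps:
$A{\left(z,t \right)} = 3 i \sqrt{3}$ ($A{\left(z,t \right)} = \sqrt{-2 - 25} = \sqrt{-27} = 3 i \sqrt{3}$)
$5 A{\left(-14,47 \right)} = 5 \cdot 3 i \sqrt{3} = 15 i \sqrt{3}$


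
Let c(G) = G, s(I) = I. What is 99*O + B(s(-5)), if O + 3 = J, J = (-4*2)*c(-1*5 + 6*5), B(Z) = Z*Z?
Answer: -20072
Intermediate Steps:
B(Z) = Z**2
J = -200 (J = (-4*2)*(-1*5 + 6*5) = -8*(-5 + 30) = -8*25 = -200)
O = -203 (O = -3 - 200 = -203)
99*O + B(s(-5)) = 99*(-203) + (-5)**2 = -20097 + 25 = -20072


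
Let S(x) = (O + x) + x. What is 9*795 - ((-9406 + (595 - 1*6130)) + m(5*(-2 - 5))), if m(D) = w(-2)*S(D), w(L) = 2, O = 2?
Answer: 22232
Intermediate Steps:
S(x) = 2 + 2*x (S(x) = (2 + x) + x = 2 + 2*x)
m(D) = 4 + 4*D (m(D) = 2*(2 + 2*D) = 4 + 4*D)
9*795 - ((-9406 + (595 - 1*6130)) + m(5*(-2 - 5))) = 9*795 - ((-9406 + (595 - 1*6130)) + (4 + 4*(5*(-2 - 5)))) = 7155 - ((-9406 + (595 - 6130)) + (4 + 4*(5*(-7)))) = 7155 - ((-9406 - 5535) + (4 + 4*(-35))) = 7155 - (-14941 + (4 - 140)) = 7155 - (-14941 - 136) = 7155 - 1*(-15077) = 7155 + 15077 = 22232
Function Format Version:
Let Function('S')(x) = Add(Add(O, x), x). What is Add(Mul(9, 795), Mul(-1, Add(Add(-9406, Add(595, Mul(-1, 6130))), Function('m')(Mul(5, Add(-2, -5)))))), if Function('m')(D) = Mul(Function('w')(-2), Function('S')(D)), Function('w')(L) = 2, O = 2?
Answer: 22232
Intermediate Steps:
Function('S')(x) = Add(2, Mul(2, x)) (Function('S')(x) = Add(Add(2, x), x) = Add(2, Mul(2, x)))
Function('m')(D) = Add(4, Mul(4, D)) (Function('m')(D) = Mul(2, Add(2, Mul(2, D))) = Add(4, Mul(4, D)))
Add(Mul(9, 795), Mul(-1, Add(Add(-9406, Add(595, Mul(-1, 6130))), Function('m')(Mul(5, Add(-2, -5)))))) = Add(Mul(9, 795), Mul(-1, Add(Add(-9406, Add(595, Mul(-1, 6130))), Add(4, Mul(4, Mul(5, Add(-2, -5))))))) = Add(7155, Mul(-1, Add(Add(-9406, Add(595, -6130)), Add(4, Mul(4, Mul(5, -7)))))) = Add(7155, Mul(-1, Add(Add(-9406, -5535), Add(4, Mul(4, -35))))) = Add(7155, Mul(-1, Add(-14941, Add(4, -140)))) = Add(7155, Mul(-1, Add(-14941, -136))) = Add(7155, Mul(-1, -15077)) = Add(7155, 15077) = 22232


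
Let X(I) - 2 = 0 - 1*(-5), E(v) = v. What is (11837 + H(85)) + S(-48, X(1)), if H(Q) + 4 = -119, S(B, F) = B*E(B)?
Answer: 14018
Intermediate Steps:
X(I) = 7 (X(I) = 2 + (0 - 1*(-5)) = 2 + (0 + 5) = 2 + 5 = 7)
S(B, F) = B**2 (S(B, F) = B*B = B**2)
H(Q) = -123 (H(Q) = -4 - 119 = -123)
(11837 + H(85)) + S(-48, X(1)) = (11837 - 123) + (-48)**2 = 11714 + 2304 = 14018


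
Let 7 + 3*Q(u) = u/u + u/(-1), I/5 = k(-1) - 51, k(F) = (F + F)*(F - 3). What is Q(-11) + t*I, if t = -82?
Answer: 52895/3 ≈ 17632.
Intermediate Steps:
k(F) = 2*F*(-3 + F) (k(F) = (2*F)*(-3 + F) = 2*F*(-3 + F))
I = -215 (I = 5*(2*(-1)*(-3 - 1) - 51) = 5*(2*(-1)*(-4) - 51) = 5*(8 - 51) = 5*(-43) = -215)
Q(u) = -2 - u/3 (Q(u) = -7/3 + (u/u + u/(-1))/3 = -7/3 + (1 + u*(-1))/3 = -7/3 + (1 - u)/3 = -7/3 + (⅓ - u/3) = -2 - u/3)
Q(-11) + t*I = (-2 - ⅓*(-11)) - 82*(-215) = (-2 + 11/3) + 17630 = 5/3 + 17630 = 52895/3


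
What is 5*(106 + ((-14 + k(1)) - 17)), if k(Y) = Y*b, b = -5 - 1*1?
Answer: 345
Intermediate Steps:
b = -6 (b = -5 - 1 = -6)
k(Y) = -6*Y (k(Y) = Y*(-6) = -6*Y)
5*(106 + ((-14 + k(1)) - 17)) = 5*(106 + ((-14 - 6*1) - 17)) = 5*(106 + ((-14 - 6) - 17)) = 5*(106 + (-20 - 17)) = 5*(106 - 37) = 5*69 = 345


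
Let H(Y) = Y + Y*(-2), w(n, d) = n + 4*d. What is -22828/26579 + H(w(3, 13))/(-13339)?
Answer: -303040847/354537281 ≈ -0.85475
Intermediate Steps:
H(Y) = -Y (H(Y) = Y - 2*Y = -Y)
-22828/26579 + H(w(3, 13))/(-13339) = -22828/26579 - (3 + 4*13)/(-13339) = -22828*1/26579 - (3 + 52)*(-1/13339) = -22828/26579 - 1*55*(-1/13339) = -22828/26579 - 55*(-1/13339) = -22828/26579 + 55/13339 = -303040847/354537281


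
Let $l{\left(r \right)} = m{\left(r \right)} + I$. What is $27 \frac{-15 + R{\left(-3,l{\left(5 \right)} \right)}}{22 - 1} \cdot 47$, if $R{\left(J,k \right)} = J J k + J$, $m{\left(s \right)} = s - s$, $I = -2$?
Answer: $- \frac{15228}{7} \approx -2175.4$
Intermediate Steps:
$m{\left(s \right)} = 0$
$l{\left(r \right)} = -2$ ($l{\left(r \right)} = 0 - 2 = -2$)
$R{\left(J,k \right)} = J + k J^{2}$ ($R{\left(J,k \right)} = J^{2} k + J = k J^{2} + J = J + k J^{2}$)
$27 \frac{-15 + R{\left(-3,l{\left(5 \right)} \right)}}{22 - 1} \cdot 47 = 27 \frac{-15 - 3 \left(1 - -6\right)}{22 - 1} \cdot 47 = 27 \frac{-15 - 3 \left(1 + 6\right)}{21} \cdot 47 = 27 \left(-15 - 21\right) \frac{1}{21} \cdot 47 = 27 \left(\left(-36\right) \frac{1}{21}\right) 47 = 27 \left(- \frac{12}{7}\right) 47 = \left(- \frac{324}{7}\right) 47 = - \frac{15228}{7}$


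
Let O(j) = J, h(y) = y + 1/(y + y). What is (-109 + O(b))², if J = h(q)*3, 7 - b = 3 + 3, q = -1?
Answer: 51529/4 ≈ 12882.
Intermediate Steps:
h(y) = y + 1/(2*y)
b = 1 (b = 7 - (3 + 3) = 7 - 1*6 = 7 - 6 = 1)
J = -9/2 (J = (-1 + (½)/(-1))*3 = (-1 + (½)*(-1))*3 = (-1 - ½)*3 = -3/2*3 = -9/2 ≈ -4.5000)
O(j) = -9/2
(-109 + O(b))² = (-109 - 9/2)² = (-227/2)² = 51529/4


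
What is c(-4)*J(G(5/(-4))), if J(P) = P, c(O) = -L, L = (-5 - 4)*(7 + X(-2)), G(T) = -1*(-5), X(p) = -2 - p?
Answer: 315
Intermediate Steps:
G(T) = 5
L = -63 (L = (-5 - 4)*(7 + (-2 - 1*(-2))) = -9*(7 + (-2 + 2)) = -9*(7 + 0) = -9*7 = -63)
c(O) = 63 (c(O) = -1*(-63) = 63)
c(-4)*J(G(5/(-4))) = 63*5 = 315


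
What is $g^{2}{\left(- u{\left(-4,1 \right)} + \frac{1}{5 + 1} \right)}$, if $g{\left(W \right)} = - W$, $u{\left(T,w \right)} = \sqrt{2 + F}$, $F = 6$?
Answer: $\frac{289}{36} - \frac{2 \sqrt{2}}{3} \approx 7.085$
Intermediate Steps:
$u{\left(T,w \right)} = 2 \sqrt{2}$ ($u{\left(T,w \right)} = \sqrt{2 + 6} = \sqrt{8} = 2 \sqrt{2}$)
$g^{2}{\left(- u{\left(-4,1 \right)} + \frac{1}{5 + 1} \right)} = \left(- (- 2 \sqrt{2} + \frac{1}{5 + 1})\right)^{2} = \left(- (- 2 \sqrt{2} + \frac{1}{6})\right)^{2} = \left(- (\frac{1}{6} - 2 \sqrt{2})\right)^{2} = \left(- \frac{1}{6} + 2 \sqrt{2}\right)^{2}$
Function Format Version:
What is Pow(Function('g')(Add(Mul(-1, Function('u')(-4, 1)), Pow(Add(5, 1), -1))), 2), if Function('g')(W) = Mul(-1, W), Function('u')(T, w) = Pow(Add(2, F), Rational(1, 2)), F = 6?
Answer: Add(Rational(289, 36), Mul(Rational(-2, 3), Pow(2, Rational(1, 2)))) ≈ 7.0850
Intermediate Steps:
Function('u')(T, w) = Mul(2, Pow(2, Rational(1, 2))) (Function('u')(T, w) = Pow(Add(2, 6), Rational(1, 2)) = Pow(8, Rational(1, 2)) = Mul(2, Pow(2, Rational(1, 2))))
Pow(Function('g')(Add(Mul(-1, Function('u')(-4, 1)), Pow(Add(5, 1), -1))), 2) = Pow(Mul(-1, Add(Mul(-1, Mul(2, Pow(2, Rational(1, 2)))), Pow(Add(5, 1), -1))), 2) = Pow(Mul(-1, Add(Mul(-2, Pow(2, Rational(1, 2))), Pow(6, -1))), 2) = Pow(Mul(-1, Add(Mul(-2, Pow(2, Rational(1, 2))), Rational(1, 6))), 2) = Pow(Mul(-1, Add(Rational(1, 6), Mul(-2, Pow(2, Rational(1, 2))))), 2) = Pow(Add(Rational(-1, 6), Mul(2, Pow(2, Rational(1, 2)))), 2)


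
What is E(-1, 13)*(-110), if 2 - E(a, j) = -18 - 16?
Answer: -3960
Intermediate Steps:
E(a, j) = 36 (E(a, j) = 2 - (-18 - 16) = 2 - 1*(-34) = 2 + 34 = 36)
E(-1, 13)*(-110) = 36*(-110) = -3960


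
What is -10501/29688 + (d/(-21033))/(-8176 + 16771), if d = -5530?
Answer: -126546151433/357797074392 ≈ -0.35368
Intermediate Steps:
-10501/29688 + (d/(-21033))/(-8176 + 16771) = -10501/29688 + (-5530/(-21033))/(-8176 + 16771) = -10501*1/29688 - 5530*(-1/21033)/8595 = -10501/29688 + (5530/21033)*(1/8595) = -10501/29688 + 1106/36155727 = -126546151433/357797074392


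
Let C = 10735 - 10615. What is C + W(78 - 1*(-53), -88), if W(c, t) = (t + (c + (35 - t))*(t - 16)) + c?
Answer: -26253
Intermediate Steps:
C = 120
W(c, t) = c + t + (-16 + t)*(35 + c - t) (W(c, t) = (t + (35 + c - t)*(-16 + t)) + c = (t + (-16 + t)*(35 + c - t)) + c = c + t + (-16 + t)*(35 + c - t))
C + W(78 - 1*(-53), -88) = 120 + (-560 - 1*(-88)² - 15*(78 - 1*(-53)) + 52*(-88) + (78 - 1*(-53))*(-88)) = 120 + (-560 - 1*7744 - 15*(78 + 53) - 4576 + (78 + 53)*(-88)) = 120 + (-560 - 7744 - 15*131 - 4576 + 131*(-88)) = 120 + (-560 - 7744 - 1965 - 4576 - 11528) = 120 - 26373 = -26253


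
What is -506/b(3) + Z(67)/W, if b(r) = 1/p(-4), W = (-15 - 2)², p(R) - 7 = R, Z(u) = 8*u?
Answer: -438166/289 ≈ -1516.1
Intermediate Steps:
p(R) = 7 + R
W = 289 (W = (-17)² = 289)
b(r) = ⅓ (b(r) = 1/(7 - 4) = 1/3 = ⅓)
-506/b(3) + Z(67)/W = -506/⅓ + (8*67)/289 = -506*3 + 536*(1/289) = -1518 + 536/289 = -438166/289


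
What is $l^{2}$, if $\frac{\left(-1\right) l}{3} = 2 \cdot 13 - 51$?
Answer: $5625$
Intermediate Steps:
$l = 75$ ($l = - 3 \left(2 \cdot 13 - 51\right) = - 3 \left(26 - 51\right) = \left(-3\right) \left(-25\right) = 75$)
$l^{2} = 75^{2} = 5625$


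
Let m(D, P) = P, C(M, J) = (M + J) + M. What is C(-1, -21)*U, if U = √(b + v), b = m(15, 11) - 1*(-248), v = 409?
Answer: -46*√167 ≈ -594.45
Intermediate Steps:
C(M, J) = J + 2*M (C(M, J) = (J + M) + M = J + 2*M)
b = 259 (b = 11 - 1*(-248) = 11 + 248 = 259)
U = 2*√167 (U = √(259 + 409) = √668 = 2*√167 ≈ 25.846)
C(-1, -21)*U = (-21 + 2*(-1))*(2*√167) = (-21 - 2)*(2*√167) = -46*√167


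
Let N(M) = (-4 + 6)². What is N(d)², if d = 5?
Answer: 16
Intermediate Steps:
N(M) = 4 (N(M) = 2² = 4)
N(d)² = 4² = 16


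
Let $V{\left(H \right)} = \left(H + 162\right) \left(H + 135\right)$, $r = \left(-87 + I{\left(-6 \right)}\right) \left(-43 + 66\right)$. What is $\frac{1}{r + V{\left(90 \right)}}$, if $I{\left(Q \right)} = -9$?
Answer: $\frac{1}{54492} \approx 1.8351 \cdot 10^{-5}$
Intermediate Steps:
$r = -2208$ ($r = \left(-87 - 9\right) \left(-43 + 66\right) = \left(-96\right) 23 = -2208$)
$V{\left(H \right)} = \left(135 + H\right) \left(162 + H\right)$ ($V{\left(H \right)} = \left(162 + H\right) \left(135 + H\right) = \left(135 + H\right) \left(162 + H\right)$)
$\frac{1}{r + V{\left(90 \right)}} = \frac{1}{-2208 + \left(21870 + 90^{2} + 297 \cdot 90\right)} = \frac{1}{-2208 + \left(21870 + 8100 + 26730\right)} = \frac{1}{-2208 + 56700} = \frac{1}{54492}$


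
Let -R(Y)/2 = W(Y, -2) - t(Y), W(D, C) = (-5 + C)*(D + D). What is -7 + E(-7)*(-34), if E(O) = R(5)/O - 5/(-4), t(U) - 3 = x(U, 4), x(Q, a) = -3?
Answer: 1261/2 ≈ 630.50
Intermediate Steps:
t(U) = 0 (t(U) = 3 - 3 = 0)
W(D, C) = 2*D*(-5 + C) (W(D, C) = (-5 + C)*(2*D) = 2*D*(-5 + C))
R(Y) = 28*Y (R(Y) = -2*(2*Y*(-5 - 2) - 1*0) = -2*(2*Y*(-7) + 0) = -2*(-14*Y + 0) = -(-28)*Y = 28*Y)
E(O) = 5/4 + 140/O (E(O) = (28*5)/O - 5/(-4) = 140/O - 5*(-1/4) = 140/O + 5/4 = 5/4 + 140/O)
-7 + E(-7)*(-34) = -7 + (5/4 + 140/(-7))*(-34) = -7 + (5/4 + 140*(-1/7))*(-34) = -7 + (5/4 - 20)*(-34) = -7 - 75/4*(-34) = -7 + 1275/2 = 1261/2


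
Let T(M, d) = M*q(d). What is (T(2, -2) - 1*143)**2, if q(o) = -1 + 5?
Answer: 18225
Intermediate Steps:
q(o) = 4
T(M, d) = 4*M (T(M, d) = M*4 = 4*M)
(T(2, -2) - 1*143)**2 = (4*2 - 1*143)**2 = (8 - 143)**2 = (-135)**2 = 18225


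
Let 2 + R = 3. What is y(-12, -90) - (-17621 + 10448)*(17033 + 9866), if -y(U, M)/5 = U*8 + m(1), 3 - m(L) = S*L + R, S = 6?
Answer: 192947027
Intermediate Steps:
R = 1 (R = -2 + 3 = 1)
m(L) = 2 - 6*L (m(L) = 3 - (6*L + 1) = 3 - (1 + 6*L) = 3 + (-1 - 6*L) = 2 - 6*L)
y(U, M) = 20 - 40*U (y(U, M) = -5*(U*8 + (2 - 6*1)) = -5*(8*U + (2 - 6)) = -5*(8*U - 4) = -5*(-4 + 8*U) = 20 - 40*U)
y(-12, -90) - (-17621 + 10448)*(17033 + 9866) = (20 - 40*(-12)) - (-17621 + 10448)*(17033 + 9866) = (20 + 480) - (-7173)*26899 = 500 - 1*(-192946527) = 500 + 192946527 = 192947027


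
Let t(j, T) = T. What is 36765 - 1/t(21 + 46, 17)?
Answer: 625004/17 ≈ 36765.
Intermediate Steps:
36765 - 1/t(21 + 46, 17) = 36765 - 1/17 = 625004/17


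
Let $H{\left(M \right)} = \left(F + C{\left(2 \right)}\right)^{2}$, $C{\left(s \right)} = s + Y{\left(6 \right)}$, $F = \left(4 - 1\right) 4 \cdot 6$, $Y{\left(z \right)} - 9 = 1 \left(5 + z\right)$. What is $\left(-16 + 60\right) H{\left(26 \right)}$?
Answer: $388784$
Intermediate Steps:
$Y{\left(z \right)} = 14 + z$ ($Y{\left(z \right)} = 9 + 1 \left(5 + z\right) = 9 + \left(5 + z\right) = 14 + z$)
$F = 72$ ($F = 3 \cdot 24 = 72$)
$C{\left(s \right)} = 20 + s$ ($C{\left(s \right)} = s + \left(14 + 6\right) = s + 20 = 20 + s$)
$H{\left(M \right)} = 8836$ ($H{\left(M \right)} = \left(72 + \left(20 + 2\right)\right)^{2} = \left(72 + 22\right)^{2} = 94^{2} = 8836$)
$\left(-16 + 60\right) H{\left(26 \right)} = \left(-16 + 60\right) 8836 = 44 \cdot 8836 = 388784$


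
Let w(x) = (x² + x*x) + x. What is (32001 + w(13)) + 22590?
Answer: 54942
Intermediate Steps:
w(x) = x + 2*x² (w(x) = (x² + x²) + x = 2*x² + x = x + 2*x²)
(32001 + w(13)) + 22590 = (32001 + 13*(1 + 2*13)) + 22590 = (32001 + 13*(1 + 26)) + 22590 = (32001 + 13*27) + 22590 = (32001 + 351) + 22590 = 32352 + 22590 = 54942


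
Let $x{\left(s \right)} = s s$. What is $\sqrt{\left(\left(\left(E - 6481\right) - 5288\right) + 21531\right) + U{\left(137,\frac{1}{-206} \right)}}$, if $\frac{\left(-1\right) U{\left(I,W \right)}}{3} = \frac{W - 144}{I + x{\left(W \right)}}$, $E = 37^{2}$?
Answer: $\frac{3 \sqrt{4646033601402949}}{1937911} \approx 105.52$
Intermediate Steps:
$E = 1369$
$x{\left(s \right)} = s^{2}$
$U{\left(I,W \right)} = - \frac{3 \left(-144 + W\right)}{I + W^{2}}$ ($U{\left(I,W \right)} = - 3 \frac{W - 144}{I + W^{2}} = - 3 \frac{-144 + W}{I + W^{2}} = - \frac{3 \left(-144 + W\right)}{I + W^{2}}$)
$\sqrt{\left(\left(\left(E - 6481\right) - 5288\right) + 21531\right) + U{\left(137,\frac{1}{-206} \right)}} = \sqrt{\left(\left(\left(1369 - 6481\right) - 5288\right) + 21531\right) + \frac{3 \left(144 - \frac{1}{-206}\right)}{137 + \left(\frac{1}{-206}\right)^{2}}} = \sqrt{\left(\left(-5112 - 5288\right) + 21531\right) + \frac{3 \left(144 - - \frac{1}{206}\right)}{137 + \left(- \frac{1}{206}\right)^{2}}} = \sqrt{\left(-10400 + 21531\right) + \frac{3 \left(144 + \frac{1}{206}\right)}{137 + \frac{1}{42436}}} = \sqrt{11131 + 3 \frac{1}{\frac{5813733}{42436}} \cdot \frac{29665}{206}} = \sqrt{11131 + 3 \cdot \frac{42436}{5813733} \cdot \frac{29665}{206}} = \sqrt{11131 + \frac{6110990}{1937911}} = \sqrt{\frac{21576998331}{1937911}} = \frac{3 \sqrt{4646033601402949}}{1937911}$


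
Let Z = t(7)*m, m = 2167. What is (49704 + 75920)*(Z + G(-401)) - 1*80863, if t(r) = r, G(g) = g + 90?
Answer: 1866440529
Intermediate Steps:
G(g) = 90 + g
Z = 15169 (Z = 7*2167 = 15169)
(49704 + 75920)*(Z + G(-401)) - 1*80863 = (49704 + 75920)*(15169 + (90 - 401)) - 1*80863 = 125624*(15169 - 311) - 80863 = 125624*14858 - 80863 = 1866521392 - 80863 = 1866440529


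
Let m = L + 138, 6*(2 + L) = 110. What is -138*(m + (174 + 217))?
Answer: -75256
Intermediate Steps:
L = 49/3 (L = -2 + (⅙)*110 = -2 + 55/3 = 49/3 ≈ 16.333)
m = 463/3 (m = 49/3 + 138 = 463/3 ≈ 154.33)
-138*(m + (174 + 217)) = -138*(463/3 + (174 + 217)) = -138*(463/3 + 391) = -138*1636/3 = -75256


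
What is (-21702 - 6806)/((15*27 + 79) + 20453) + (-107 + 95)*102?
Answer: -25655396/20937 ≈ -1225.4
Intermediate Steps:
(-21702 - 6806)/((15*27 + 79) + 20453) + (-107 + 95)*102 = -28508/((405 + 79) + 20453) - 12*102 = -28508/(484 + 20453) - 1224 = -28508/20937 - 1224 = -25655396/20937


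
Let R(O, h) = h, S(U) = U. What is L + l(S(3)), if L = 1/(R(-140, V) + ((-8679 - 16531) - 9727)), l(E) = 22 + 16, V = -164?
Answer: 1333837/35101 ≈ 38.000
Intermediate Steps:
l(E) = 38
L = -1/35101 (L = 1/(-164 + ((-8679 - 16531) - 9727)) = 1/(-164 + (-25210 - 9727)) = 1/(-164 - 34937) = 1/(-35101) = -1/35101 ≈ -2.8489e-5)
L + l(S(3)) = -1/35101 + 38 = 1333837/35101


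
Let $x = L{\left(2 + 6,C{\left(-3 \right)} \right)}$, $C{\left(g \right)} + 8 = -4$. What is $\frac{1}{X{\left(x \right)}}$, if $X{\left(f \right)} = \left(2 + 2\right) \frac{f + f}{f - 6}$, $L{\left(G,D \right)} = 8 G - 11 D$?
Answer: $\frac{95}{784} \approx 0.12117$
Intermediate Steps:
$C{\left(g \right)} = -12$ ($C{\left(g \right)} = -8 - 4 = -12$)
$L{\left(G,D \right)} = - 11 D + 8 G$
$x = 196$ ($x = \left(-11\right) \left(-12\right) + 8 \left(2 + 6\right) = 132 + 8 \cdot 8 = 132 + 64 = 196$)
$X{\left(f \right)} = \frac{8 f}{-6 + f}$ ($X{\left(f \right)} = 4 \frac{2 f}{-6 + f} = \frac{8 f}{-6 + f}$)
$\frac{1}{X{\left(x \right)}} = \frac{1}{8 \cdot 196 \frac{1}{-6 + 196}} = \frac{1}{8 \cdot 196 \cdot \frac{1}{190}} = \frac{1}{\frac{784}{95}} = \frac{95}{784}$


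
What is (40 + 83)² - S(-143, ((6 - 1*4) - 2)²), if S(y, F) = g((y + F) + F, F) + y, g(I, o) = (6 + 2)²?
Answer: 15208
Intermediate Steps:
g(I, o) = 64 (g(I, o) = 8² = 64)
S(y, F) = 64 + y
(40 + 83)² - S(-143, ((6 - 1*4) - 2)²) = (40 + 83)² - (64 - 143) = 123² - 1*(-79) = 15129 + 79 = 15208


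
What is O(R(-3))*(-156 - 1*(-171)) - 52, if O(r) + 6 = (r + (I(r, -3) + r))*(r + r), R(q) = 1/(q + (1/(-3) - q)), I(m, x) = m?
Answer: 668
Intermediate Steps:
R(q) = -3 (R(q) = 1/(q + (-1/3 - q)) = 1/(-1/3) = -3)
O(r) = -6 + 6*r**2 (O(r) = -6 + (r + (r + r))*(r + r) = -6 + (r + 2*r)*(2*r) = -6 + (3*r)*(2*r) = -6 + 6*r**2)
O(R(-3))*(-156 - 1*(-171)) - 52 = (-6 + 6*(-3)**2)*(-156 - 1*(-171)) - 52 = (-6 + 6*9)*(-156 + 171) - 52 = (-6 + 54)*15 - 52 = 48*15 - 52 = 720 - 52 = 668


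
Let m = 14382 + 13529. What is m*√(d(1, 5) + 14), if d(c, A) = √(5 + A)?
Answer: 27911*√(14 + √10) ≈ 1.1563e+5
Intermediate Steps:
m = 27911
m*√(d(1, 5) + 14) = 27911*√(√(5 + 5) + 14) = 27911*√(√10 + 14) = 27911*√(14 + √10)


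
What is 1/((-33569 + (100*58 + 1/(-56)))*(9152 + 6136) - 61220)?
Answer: -1/424593965 ≈ -2.3552e-9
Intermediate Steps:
1/((-33569 + (100*58 + 1/(-56)))*(9152 + 6136) - 61220) = 1/((-33569 + (5800 - 1/56))*15288 - 61220) = 1/((-33569 + 324799/56)*15288 - 61220) = 1/(-1555065/56*15288 - 61220) = 1/(-424532745 - 61220) = 1/(-424593965) = -1/424593965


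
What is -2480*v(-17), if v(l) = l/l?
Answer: -2480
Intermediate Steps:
v(l) = 1
-2480*v(-17) = -2480*1 = -2480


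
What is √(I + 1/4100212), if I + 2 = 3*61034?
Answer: √769557327318336653/2050106 ≈ 427.90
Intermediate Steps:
I = 183100 (I = -2 + 3*61034 = -2 + 183102 = 183100)
√(I + 1/4100212) = √(183100 + 1/4100212) = √(750748817201/4100212) = √769557327318336653/2050106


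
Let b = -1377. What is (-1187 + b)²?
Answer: 6574096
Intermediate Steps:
(-1187 + b)² = (-1187 - 1377)² = (-2564)² = 6574096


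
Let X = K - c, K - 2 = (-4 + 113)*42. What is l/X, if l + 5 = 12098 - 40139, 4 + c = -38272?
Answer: -14023/21428 ≈ -0.65442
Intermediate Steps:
c = -38276 (c = -4 - 38272 = -38276)
K = 4580 (K = 2 + (-4 + 113)*42 = 2 + 109*42 = 2 + 4578 = 4580)
X = 42856 (X = 4580 - 1*(-38276) = 4580 + 38276 = 42856)
l = -28046 (l = -5 + (12098 - 40139) = -5 - 28041 = -28046)
l/X = -28046/42856 = -28046*1/42856 = -14023/21428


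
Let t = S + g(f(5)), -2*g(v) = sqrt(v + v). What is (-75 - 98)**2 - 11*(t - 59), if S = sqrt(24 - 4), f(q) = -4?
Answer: 30578 - 22*sqrt(5) + 11*I*sqrt(2) ≈ 30529.0 + 15.556*I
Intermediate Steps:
g(v) = -sqrt(2)*sqrt(v)/2 (g(v) = -sqrt(v + v)/2 = -sqrt(2)*sqrt(v)/2)
S = 2*sqrt(5) (S = sqrt(20) = 2*sqrt(5) ≈ 4.4721)
t = 2*sqrt(5) - I*sqrt(2) (t = 2*sqrt(5) - sqrt(2)*sqrt(-4)/2 = 2*sqrt(5) - sqrt(2)*2*I/2 = 2*sqrt(5) - I*sqrt(2) ≈ 4.4721 - 1.4142*I)
(-75 - 98)**2 - 11*(t - 59) = (-75 - 98)**2 - 11*((2*sqrt(5) - I*sqrt(2)) - 59) = (-173)**2 - 11*(-59 + 2*sqrt(5) - I*sqrt(2)) = 29929 - (-649 + 22*sqrt(5) - 11*I*sqrt(2)) = 29929 + (649 - 22*sqrt(5) + 11*I*sqrt(2)) = 30578 - 22*sqrt(5) + 11*I*sqrt(2)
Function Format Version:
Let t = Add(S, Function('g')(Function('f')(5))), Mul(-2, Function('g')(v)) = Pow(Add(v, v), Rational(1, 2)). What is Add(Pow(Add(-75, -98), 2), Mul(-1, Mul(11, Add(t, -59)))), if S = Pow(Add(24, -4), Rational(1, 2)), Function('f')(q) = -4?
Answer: Add(30578, Mul(-22, Pow(5, Rational(1, 2))), Mul(11, I, Pow(2, Rational(1, 2)))) ≈ Add(30529., Mul(15.556, I))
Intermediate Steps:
Function('g')(v) = Mul(Rational(-1, 2), Pow(2, Rational(1, 2)), Pow(v, Rational(1, 2))) (Function('g')(v) = Mul(Rational(-1, 2), Pow(Add(v, v), Rational(1, 2))) = Mul(Rational(-1, 2), Pow(Mul(2, v), Rational(1, 2))) = Mul(Rational(-1, 2), Mul(Pow(2, Rational(1, 2)), Pow(v, Rational(1, 2)))) = Mul(Rational(-1, 2), Pow(2, Rational(1, 2)), Pow(v, Rational(1, 2))))
S = Mul(2, Pow(5, Rational(1, 2))) (S = Pow(20, Rational(1, 2)) = Mul(2, Pow(5, Rational(1, 2))) ≈ 4.4721)
t = Add(Mul(2, Pow(5, Rational(1, 2))), Mul(-1, I, Pow(2, Rational(1, 2)))) (t = Add(Mul(2, Pow(5, Rational(1, 2))), Mul(Rational(-1, 2), Pow(2, Rational(1, 2)), Pow(-4, Rational(1, 2)))) = Add(Mul(2, Pow(5, Rational(1, 2))), Mul(Rational(-1, 2), Pow(2, Rational(1, 2)), Mul(2, I))) = Add(Mul(2, Pow(5, Rational(1, 2))), Mul(-1, I, Pow(2, Rational(1, 2)))) ≈ Add(4.4721, Mul(-1.4142, I)))
Add(Pow(Add(-75, -98), 2), Mul(-1, Mul(11, Add(t, -59)))) = Add(Pow(Add(-75, -98), 2), Mul(-1, Mul(11, Add(Add(Mul(2, Pow(5, Rational(1, 2))), Mul(-1, I, Pow(2, Rational(1, 2)))), -59)))) = Add(Pow(-173, 2), Mul(-1, Mul(11, Add(-59, Mul(2, Pow(5, Rational(1, 2))), Mul(-1, I, Pow(2, Rational(1, 2))))))) = Add(29929, Mul(-1, Add(-649, Mul(22, Pow(5, Rational(1, 2))), Mul(-11, I, Pow(2, Rational(1, 2)))))) = Add(29929, Add(649, Mul(-22, Pow(5, Rational(1, 2))), Mul(11, I, Pow(2, Rational(1, 2))))) = Add(30578, Mul(-22, Pow(5, Rational(1, 2))), Mul(11, I, Pow(2, Rational(1, 2))))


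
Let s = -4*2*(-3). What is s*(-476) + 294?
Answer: -11130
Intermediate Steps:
s = 24 (s = -8*(-3) = 24)
s*(-476) + 294 = 24*(-476) + 294 = -11424 + 294 = -11130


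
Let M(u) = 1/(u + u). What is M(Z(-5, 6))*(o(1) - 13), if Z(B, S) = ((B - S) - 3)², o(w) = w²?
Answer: -3/98 ≈ -0.030612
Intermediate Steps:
Z(B, S) = (-3 + B - S)²
M(u) = 1/(2*u)
M(Z(-5, 6))*(o(1) - 13) = (1/(2*((3 + 6 - 1*(-5))²)))*(1² - 13) = (1/(2*((3 + 6 + 5)²)))*(1 - 13) = (1/(2*(14²)))*(-12) = ((½)/196)*(-12) = ((½)*(1/196))*(-12) = (1/392)*(-12) = -3/98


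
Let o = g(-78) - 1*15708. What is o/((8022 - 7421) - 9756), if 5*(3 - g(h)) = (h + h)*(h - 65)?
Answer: 100833/45775 ≈ 2.2028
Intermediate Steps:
g(h) = 3 - 2*h*(-65 + h)/5 (g(h) = 3 - (h + h)*(h - 65)/5 = 3 - 2*h*(-65 + h)/5)
o = -100833/5 (o = (3 + 26*(-78) - ⅖*(-78)²) - 1*15708 = (3 - 2028 - ⅖*6084) - 15708 = (3 - 2028 - 12168/5) - 15708 = -22293/5 - 15708 = -100833/5 ≈ -20167.)
o/((8022 - 7421) - 9756) = -100833/(5*((8022 - 7421) - 9756)) = -100833/(5*(601 - 9756)) = -100833/5/(-9155) = -100833/5*(-1/9155) = 100833/45775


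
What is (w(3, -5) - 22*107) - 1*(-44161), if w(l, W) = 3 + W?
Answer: 41805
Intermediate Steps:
(w(3, -5) - 22*107) - 1*(-44161) = ((3 - 5) - 22*107) - 1*(-44161) = (-2 - 2354) + 44161 = -2356 + 44161 = 41805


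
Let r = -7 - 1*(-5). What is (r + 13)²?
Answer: 121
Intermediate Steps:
r = -2 (r = -7 + 5 = -2)
(r + 13)² = (-2 + 13)² = 11² = 121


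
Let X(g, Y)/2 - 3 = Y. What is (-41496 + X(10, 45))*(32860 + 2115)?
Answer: -1447965000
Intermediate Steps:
X(g, Y) = 6 + 2*Y
(-41496 + X(10, 45))*(32860 + 2115) = (-41496 + (6 + 2*45))*(32860 + 2115) = (-41496 + (6 + 90))*34975 = (-41496 + 96)*34975 = -41400*34975 = -1447965000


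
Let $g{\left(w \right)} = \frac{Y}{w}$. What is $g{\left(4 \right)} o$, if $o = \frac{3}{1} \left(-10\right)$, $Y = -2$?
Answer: $15$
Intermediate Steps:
$g{\left(w \right)} = - \frac{2}{w}$
$o = -30$ ($o = 3 \cdot 1 \left(-10\right) = 3 \left(-10\right) = -30$)
$g{\left(4 \right)} o = - \frac{2}{4} \left(-30\right) = \left(-2\right) \frac{1}{4} \left(-30\right) = \left(- \frac{1}{2}\right) \left(-30\right) = 15$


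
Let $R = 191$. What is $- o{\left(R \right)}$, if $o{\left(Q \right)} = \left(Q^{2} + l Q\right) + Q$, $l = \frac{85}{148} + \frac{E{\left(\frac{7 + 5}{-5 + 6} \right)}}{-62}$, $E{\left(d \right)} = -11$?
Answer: $- \frac{168909895}{4588} \approx -36816.0$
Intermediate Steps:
$l = \frac{3449}{4588}$ ($l = \frac{85}{148} - \frac{11}{-62} = 85 \cdot \frac{1}{148} - - \frac{11}{62} = \frac{85}{148} + \frac{11}{62} = \frac{3449}{4588} \approx 0.75174$)
$o{\left(Q \right)} = Q^{2} + \frac{8037 Q}{4588}$ ($o{\left(Q \right)} = \left(Q^{2} + \frac{3449 Q}{4588}\right) + Q = Q^{2} + \frac{8037 Q}{4588}$)
$- o{\left(R \right)} = - \frac{191 \left(8037 + 4588 \cdot 191\right)}{4588} = - \frac{191 \left(8037 + 876308\right)}{4588} = - \frac{191 \cdot 884345}{4588} = \left(-1\right) \frac{168909895}{4588} = - \frac{168909895}{4588}$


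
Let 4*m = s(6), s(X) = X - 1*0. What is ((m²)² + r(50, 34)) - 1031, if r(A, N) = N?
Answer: -15871/16 ≈ -991.94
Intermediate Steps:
s(X) = X (s(X) = X + 0 = X)
m = 3/2 (m = (¼)*6 = 3/2 ≈ 1.5000)
((m²)² + r(50, 34)) - 1031 = (((3/2)²)² + 34) - 1031 = ((9/4)² + 34) - 1031 = (81/16 + 34) - 1031 = 625/16 - 1031 = -15871/16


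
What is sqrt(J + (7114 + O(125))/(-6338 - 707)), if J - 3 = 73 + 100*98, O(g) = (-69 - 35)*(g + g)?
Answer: sqrt(490298930770)/7045 ≈ 99.392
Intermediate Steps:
O(g) = -208*g
J = 9876 (J = 3 + (73 + 100*98) = 3 + (73 + 9800) = 3 + 9873 = 9876)
sqrt(J + (7114 + O(125))/(-6338 - 707)) = sqrt(9876 + (7114 - 208*125)/(-6338 - 707)) = sqrt(9876 + (7114 - 26000)/(-7045)) = sqrt(9876 - 18886*(-1/7045)) = sqrt(9876 + 18886/7045) = sqrt(69595306/7045) = sqrt(490298930770)/7045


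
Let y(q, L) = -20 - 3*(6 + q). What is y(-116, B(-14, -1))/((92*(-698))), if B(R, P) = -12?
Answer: -155/32108 ≈ -0.0048275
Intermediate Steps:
y(q, L) = -38 - 3*q (y(q, L) = -20 - (18 + 3*q) = -20 + (-18 - 3*q) = -38 - 3*q)
y(-116, B(-14, -1))/((92*(-698))) = (-38 - 3*(-116))/((92*(-698))) = (-38 + 348)/(-64216) = 310*(-1/64216) = -155/32108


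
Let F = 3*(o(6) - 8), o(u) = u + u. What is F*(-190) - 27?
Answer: -2307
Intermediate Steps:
o(u) = 2*u
F = 12 (F = 3*(2*6 - 8) = 3*(12 - 8) = 3*4 = 12)
F*(-190) - 27 = 12*(-190) - 27 = -2280 - 27 = -2307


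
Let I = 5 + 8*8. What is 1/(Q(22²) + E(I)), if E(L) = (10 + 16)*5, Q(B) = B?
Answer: 1/614 ≈ 0.0016287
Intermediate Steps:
I = 69 (I = 5 + 64 = 69)
E(L) = 130 (E(L) = 26*5 = 130)
1/(Q(22²) + E(I)) = 1/(22² + 130) = 1/(484 + 130) = 1/614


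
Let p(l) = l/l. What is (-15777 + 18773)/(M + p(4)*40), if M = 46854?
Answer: 1498/23447 ≈ 0.063889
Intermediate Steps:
p(l) = 1
(-15777 + 18773)/(M + p(4)*40) = (-15777 + 18773)/(46854 + 1*40) = 2996/(46854 + 40) = 2996/46894 = 2996*(1/46894) = 1498/23447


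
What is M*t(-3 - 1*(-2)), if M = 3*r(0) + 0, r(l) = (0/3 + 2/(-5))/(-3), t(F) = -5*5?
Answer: -10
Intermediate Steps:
t(F) = -25
r(l) = 2/15 (r(l) = (0*(⅓) + 2*(-⅕))*(-⅓) = (0 - ⅖)*(-⅓) = -⅖*(-⅓) = 2/15)
M = ⅖ (M = 3*(2/15) + 0 = ⅖ + 0 = ⅖ ≈ 0.40000)
M*t(-3 - 1*(-2)) = (⅖)*(-25) = -10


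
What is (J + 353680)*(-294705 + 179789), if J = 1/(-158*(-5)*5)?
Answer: -80270894545458/1975 ≈ -4.0643e+10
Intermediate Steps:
J = 1/3950 (J = 1/(790*5) = 1/3950 ≈ 0.00025316)
(J + 353680)*(-294705 + 179789) = (1/3950 + 353680)*(-294705 + 179789) = (1397036001/3950)*(-114916) = -80270894545458/1975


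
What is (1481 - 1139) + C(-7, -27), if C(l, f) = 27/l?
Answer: 2367/7 ≈ 338.14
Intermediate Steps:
(1481 - 1139) + C(-7, -27) = (1481 - 1139) + 27/(-7) = 342 + 27*(-1/7) = 342 - 27/7 = 2367/7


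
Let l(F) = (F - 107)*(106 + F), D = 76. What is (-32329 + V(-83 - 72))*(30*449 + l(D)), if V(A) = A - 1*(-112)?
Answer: -253408016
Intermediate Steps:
V(A) = 112 + A (V(A) = A + 112 = 112 + A)
l(F) = (-107 + F)*(106 + F)
(-32329 + V(-83 - 72))*(30*449 + l(D)) = (-32329 + (112 + (-83 - 72)))*(30*449 + (-11342 + 76² - 1*76)) = (-32329 + (112 - 155))*(13470 + (-11342 + 5776 - 76)) = (-32329 - 43)*(13470 - 5642) = -32372*7828 = -253408016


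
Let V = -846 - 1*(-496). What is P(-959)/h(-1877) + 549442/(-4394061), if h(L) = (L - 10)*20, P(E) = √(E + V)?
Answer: -549442/4394061 - I*√1309/37740 ≈ -0.12504 - 0.00095867*I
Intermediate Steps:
V = -350 (V = -846 + 496 = -350)
P(E) = √(-350 + E) (P(E) = √(E - 350) = √(-350 + E))
h(L) = -200 + 20*L (h(L) = (-10 + L)*20 = -200 + 20*L)
P(-959)/h(-1877) + 549442/(-4394061) = √(-350 - 959)/(-200 + 20*(-1877)) + 549442/(-4394061) = √(-1309)/(-200 - 37540) + 549442*(-1/4394061) = (I*√1309)/(-37740) - 549442/4394061 = (I*√1309)*(-1/37740) - 549442/4394061 = -I*√1309/37740 - 549442/4394061 = -549442/4394061 - I*√1309/37740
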